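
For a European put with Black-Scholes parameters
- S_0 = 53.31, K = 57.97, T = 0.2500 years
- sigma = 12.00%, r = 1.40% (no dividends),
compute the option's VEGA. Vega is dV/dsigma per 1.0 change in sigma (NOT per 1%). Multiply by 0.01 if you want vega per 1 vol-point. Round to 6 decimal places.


d1 = -1.3083617419; d2 = -1.3683617419
phi(d1) = 0.1695099322; exp(-qT) = 1.0000000000; exp(-rT) = 0.9965061179
Vega = S * exp(-qT) * phi(d1) * sqrt(T) = 53.3100 * 1.0000000000 * 0.1695099322 * 0.5000000000 = 4.518287

Answer: Vega = 4.518287


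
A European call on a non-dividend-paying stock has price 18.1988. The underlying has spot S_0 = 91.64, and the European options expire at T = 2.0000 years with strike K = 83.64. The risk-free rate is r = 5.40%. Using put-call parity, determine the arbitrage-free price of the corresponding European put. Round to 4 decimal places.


Put-call parity: C - P = S_0 * exp(-qT) - K * exp(-rT).
S_0 * exp(-qT) = 91.6400 * 1.00000000 = 91.64000000
K * exp(-rT) = 83.6400 * 0.89762760 = 75.07757217
P = C - S*exp(-qT) + K*exp(-rT)
P = 18.1988 - 91.64000000 + 75.07757217 = 1.6364

Answer: Put price = 1.6364


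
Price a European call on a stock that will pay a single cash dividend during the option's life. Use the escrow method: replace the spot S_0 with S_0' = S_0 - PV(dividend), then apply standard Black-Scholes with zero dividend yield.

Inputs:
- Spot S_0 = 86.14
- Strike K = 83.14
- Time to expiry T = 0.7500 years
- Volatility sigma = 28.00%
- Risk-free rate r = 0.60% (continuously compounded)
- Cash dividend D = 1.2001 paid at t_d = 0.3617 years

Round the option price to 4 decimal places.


Answer: Price = 9.2261

Derivation:
PV(D) = D * exp(-r * t_d) = 1.2001 * 0.99783215 = 1.19749837
S_0' = S_0 - PV(D) = 86.1400 - 1.19749837 = 84.94250163
d1 = (ln(S_0'/K) + (r + sigma^2/2)*T) / (sigma*sqrt(T)) = 0.22825395
d2 = d1 - sigma*sqrt(T) = -0.01423316
exp(-rT) = 0.99551011
N(d1) = 0.59027559; N(d2) = 0.49432198
C = S_0' * N(d1) - K * exp(-rT) * N(d2) = 84.94250163 * 0.59027559 - 83.1400 * 0.99551011 * 0.49432198 = 9.2261


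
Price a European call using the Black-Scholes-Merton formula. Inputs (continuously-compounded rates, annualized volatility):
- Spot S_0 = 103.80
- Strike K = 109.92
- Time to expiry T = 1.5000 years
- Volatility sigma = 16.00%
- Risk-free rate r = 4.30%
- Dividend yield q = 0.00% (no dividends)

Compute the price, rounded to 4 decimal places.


Answer: Price = 8.4511

Derivation:
d1 = (ln(S/K) + (r - q + 0.5*sigma^2) * T) / (sigma * sqrt(T)) = 0.13478900
d2 = d1 - sigma * sqrt(T) = -0.06117018
exp(-rT) = 0.93753611; exp(-qT) = 1.00000000
C = S_0 * exp(-qT) * N(d1) - K * exp(-rT) * N(d2)
N(d1) = 0.55361065; N(d2) = 0.47561184
C = 103.8000 * 1.00000000 * 0.55361065 - 109.9200 * 0.93753611 * 0.47561184 = 8.4511


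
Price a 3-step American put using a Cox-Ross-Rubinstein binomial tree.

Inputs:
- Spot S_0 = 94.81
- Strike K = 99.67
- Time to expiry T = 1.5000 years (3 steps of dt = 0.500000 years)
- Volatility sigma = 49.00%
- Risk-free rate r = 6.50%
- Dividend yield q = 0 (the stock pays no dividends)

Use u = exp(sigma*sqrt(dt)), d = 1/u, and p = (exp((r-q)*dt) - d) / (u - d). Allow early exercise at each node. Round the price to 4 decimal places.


dt = T/N = 0.500000
u = exp(sigma*sqrt(dt)) = 1.414084; d = 1/u = 0.707171
p = (exp((r-q)*dt) - d) / (u - d) = 0.460965
Discount per step: exp(-r*dt) = 0.968022
Stock lattice S(k, i) with i counting down-moves:
  k=0: S(0,0) = 94.8100
  k=1: S(1,0) = 134.0694; S(1,1) = 67.0469
  k=2: S(2,0) = 189.5854; S(2,1) = 94.8100; S(2,2) = 47.4137
  k=3: S(3,0) = 268.0898; S(3,1) = 134.0694; S(3,2) = 67.0469; S(3,3) = 33.5296
Terminal payoffs V(N, i) = max(K - S_T, 0):
  V(3,0) = 0.000000; V(3,1) = 0.000000; V(3,2) = 32.623087; V(3,3) = 66.140424
Backward induction: V(k, i) = exp(-r*dt) * [p * V(k+1, i) + (1-p) * V(k+1, i+1)]; then take max(V_cont, immediate exercise) for American.
  V(2,0) = exp(-r*dt) * [p*0.000000 + (1-p)*0.000000] = 0.000000; exercise = 0.000000; V(2,0) = max -> 0.000000
  V(2,1) = exp(-r*dt) * [p*0.000000 + (1-p)*32.623087] = 17.022646; exercise = 4.860000; V(2,1) = max -> 17.022646
  V(2,2) = exp(-r*dt) * [p*32.623087 + (1-p)*66.140424] = 49.069144; exercise = 52.256346; V(2,2) = max -> 52.256346
  V(1,0) = exp(-r*dt) * [p*0.000000 + (1-p)*17.022646] = 8.882374; exercise = 0.000000; V(1,0) = max -> 8.882374
  V(1,1) = exp(-r*dt) * [p*17.022646 + (1-p)*52.256346] = 34.863161; exercise = 32.623087; V(1,1) = max -> 34.863161
  V(0,0) = exp(-r*dt) * [p*8.882374 + (1-p)*34.863161] = 22.155047; exercise = 4.860000; V(0,0) = max -> 22.155047

Answer: Price = V(0,0) = 22.1550


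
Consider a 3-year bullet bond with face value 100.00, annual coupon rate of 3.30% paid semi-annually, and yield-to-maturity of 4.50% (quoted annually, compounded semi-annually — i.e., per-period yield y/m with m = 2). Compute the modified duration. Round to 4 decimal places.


Answer: Modified duration = 2.8151

Derivation:
Coupon per period c = face * coupon_rate / m = 1.650000
Periods per year m = 2; per-period yield y/m = 0.022500
Number of cashflows N = 6
Cashflows (t years, CF_t, discount factor 1/(1+y/m)^(m*t), PV):
  t = 0.5000: CF_t = 1.650000, DF = 0.977995, PV = 1.613692
  t = 1.0000: CF_t = 1.650000, DF = 0.956474, PV = 1.578183
  t = 1.5000: CF_t = 1.650000, DF = 0.935427, PV = 1.543455
  t = 2.0000: CF_t = 1.650000, DF = 0.914843, PV = 1.509492
  t = 2.5000: CF_t = 1.650000, DF = 0.894712, PV = 1.476275
  t = 3.0000: CF_t = 101.650000, DF = 0.875024, PV = 88.946217
Price P = sum_t PV_t = 96.667314
First compute Macaulay numerator sum_t t * PV_t:
  t * PV_t at t = 0.5000: 0.806846
  t * PV_t at t = 1.0000: 1.578183
  t * PV_t at t = 1.5000: 2.315183
  t * PV_t at t = 2.0000: 3.018983
  t * PV_t at t = 2.5000: 3.690688
  t * PV_t at t = 3.0000: 266.838652
Macaulay duration D = 278.248534 / 96.667314 = 2.878414
Modified duration = D / (1 + y/m) = 2.878414 / (1 + 0.022500) = 2.815075


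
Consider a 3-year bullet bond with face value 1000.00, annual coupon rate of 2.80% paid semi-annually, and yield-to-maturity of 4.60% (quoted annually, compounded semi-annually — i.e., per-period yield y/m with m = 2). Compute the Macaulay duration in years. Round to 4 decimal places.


Answer: Macaulay duration = 2.8952 years

Derivation:
Coupon per period c = face * coupon_rate / m = 14.000000
Periods per year m = 2; per-period yield y/m = 0.023000
Number of cashflows N = 6
Cashflows (t years, CF_t, discount factor 1/(1+y/m)^(m*t), PV):
  t = 0.5000: CF_t = 14.000000, DF = 0.977517, PV = 13.685239
  t = 1.0000: CF_t = 14.000000, DF = 0.955540, PV = 13.377556
  t = 1.5000: CF_t = 14.000000, DF = 0.934056, PV = 13.076790
  t = 2.0000: CF_t = 14.000000, DF = 0.913056, PV = 12.782785
  t = 2.5000: CF_t = 14.000000, DF = 0.892528, PV = 12.495391
  t = 3.0000: CF_t = 1014.000000, DF = 0.872461, PV = 884.675811
Price P = sum_t PV_t = 950.093572
Macaulay numerator sum_t t * PV_t:
  t * PV_t at t = 0.5000: 6.842620
  t * PV_t at t = 1.0000: 13.377556
  t * PV_t at t = 1.5000: 19.615184
  t * PV_t at t = 2.0000: 25.565571
  t * PV_t at t = 2.5000: 31.238479
  t * PV_t at t = 3.0000: 2654.027432
Macaulay duration D = (sum_t t * PV_t) / P = 2750.666842 / 950.093572 = 2.895154


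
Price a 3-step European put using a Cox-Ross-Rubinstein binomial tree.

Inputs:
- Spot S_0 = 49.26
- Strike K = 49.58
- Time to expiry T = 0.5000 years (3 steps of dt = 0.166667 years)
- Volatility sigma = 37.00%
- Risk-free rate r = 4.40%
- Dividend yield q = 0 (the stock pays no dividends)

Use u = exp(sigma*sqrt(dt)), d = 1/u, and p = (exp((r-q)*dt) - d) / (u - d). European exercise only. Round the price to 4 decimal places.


Answer: Price = V(0,0) = 5.1387

Derivation:
dt = T/N = 0.166667
u = exp(sigma*sqrt(dt)) = 1.163057; d = 1/u = 0.859803
p = (exp((r-q)*dt) - d) / (u - d) = 0.486580
Discount per step: exp(-r*dt) = 0.992693
Stock lattice S(k, i) with i counting down-moves:
  k=0: S(0,0) = 49.2600
  k=1: S(1,0) = 57.2922; S(1,1) = 42.3539
  k=2: S(2,0) = 66.6341; S(2,1) = 49.2600; S(2,2) = 36.4160
  k=3: S(3,0) = 77.4992; S(3,1) = 57.2922; S(3,2) = 42.3539; S(3,3) = 31.3106
Terminal payoffs V(N, i) = max(K - S_T, 0):
  V(3,0) = 0.000000; V(3,1) = 0.000000; V(3,2) = 7.226099; V(3,3) = 18.269397
Backward induction: V(k, i) = exp(-r*dt) * [p * V(k+1, i) + (1-p) * V(k+1, i+1)].
  V(2,0) = exp(-r*dt) * [p*0.000000 + (1-p)*0.000000] = 0.000000
  V(2,1) = exp(-r*dt) * [p*0.000000 + (1-p)*7.226099] = 3.682919
  V(2,2) = exp(-r*dt) * [p*7.226099 + (1-p)*18.269397] = 12.801728
  V(1,0) = exp(-r*dt) * [p*0.000000 + (1-p)*3.682919] = 1.877069
  V(1,1) = exp(-r*dt) * [p*3.682919 + (1-p)*12.801728] = 8.303584
  V(0,0) = exp(-r*dt) * [p*1.877069 + (1-p)*8.303584] = 5.138749


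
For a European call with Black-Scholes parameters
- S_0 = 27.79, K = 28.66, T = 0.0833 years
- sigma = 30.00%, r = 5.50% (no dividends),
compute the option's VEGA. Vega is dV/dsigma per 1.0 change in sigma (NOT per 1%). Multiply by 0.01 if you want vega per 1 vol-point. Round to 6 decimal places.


d1 = -0.2598154642; d2 = -0.3464006824
phi(d1) = 0.3857018679; exp(-qT) = 1.0000000000; exp(-rT) = 0.9954289791
Vega = S * exp(-qT) * phi(d1) * sqrt(T) = 27.7900 * 1.0000000000 * 0.3857018679 * 0.2886173938 = 3.093590

Answer: Vega = 3.093590


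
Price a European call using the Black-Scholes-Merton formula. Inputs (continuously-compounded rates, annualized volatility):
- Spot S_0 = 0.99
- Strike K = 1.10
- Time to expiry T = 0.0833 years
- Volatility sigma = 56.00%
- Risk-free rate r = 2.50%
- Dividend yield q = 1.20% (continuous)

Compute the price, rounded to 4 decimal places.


d1 = (ln(S/K) + (r - q + 0.5*sigma^2) * T) / (sigma * sqrt(T)) = -0.56436664
d2 = d1 - sigma * sqrt(T) = -0.72599238
exp(-rT) = 0.99791967; exp(-qT) = 0.99900090
C = S_0 * exp(-qT) * N(d1) - K * exp(-rT) * N(d2)
N(d1) = 0.28625232; N(d2) = 0.23392172
C = 0.9900 * 0.99900090 * 0.28625232 - 1.1000 * 0.99791967 * 0.23392172 = 0.0263

Answer: Price = 0.0263


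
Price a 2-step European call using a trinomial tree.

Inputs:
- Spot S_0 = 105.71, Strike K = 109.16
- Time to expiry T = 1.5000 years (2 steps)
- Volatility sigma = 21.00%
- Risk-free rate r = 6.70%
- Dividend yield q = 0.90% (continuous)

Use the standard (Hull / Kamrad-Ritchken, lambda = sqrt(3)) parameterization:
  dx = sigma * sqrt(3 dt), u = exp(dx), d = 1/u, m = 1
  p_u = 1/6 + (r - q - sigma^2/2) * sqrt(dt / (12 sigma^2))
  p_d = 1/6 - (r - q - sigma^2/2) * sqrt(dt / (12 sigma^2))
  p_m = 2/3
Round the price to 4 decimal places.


dt = T/N = 0.750000; dx = sigma*sqrt(3*dt) = 0.315000
u = exp(dx) = 1.370259; d = 1/u = 0.729789
p_u = 0.209464, p_m = 0.666667, p_d = 0.123869
Discount per step: exp(-r*dt) = 0.950992
Stock lattice S(k, j) with j the centered position index:
  k=0: S(0,+0) = 105.7100
  k=1: S(1,-1) = 77.1460; S(1,+0) = 105.7100; S(1,+1) = 144.8501
  k=2: S(2,-2) = 56.3003; S(2,-1) = 77.1460; S(2,+0) = 105.7100; S(2,+1) = 144.8501; S(2,+2) = 198.4822
Terminal payoffs V(N, j) = max(S_T - K, 0):
  V(2,-2) = 0.000000; V(2,-1) = 0.000000; V(2,+0) = 0.000000; V(2,+1) = 35.690112; V(2,+2) = 89.322214
Backward induction: V(k, j) = exp(-r*dt) * [p_u * V(k+1, j+1) + p_m * V(k+1, j) + p_d * V(k+1, j-1)]
  V(1,-1) = exp(-r*dt) * [p_u*0.000000 + p_m*0.000000 + p_d*0.000000] = 0.000000
  V(1,+0) = exp(-r*dt) * [p_u*35.690112 + p_m*0.000000 + p_d*0.000000] = 7.109427
  V(1,+1) = exp(-r*dt) * [p_u*89.322214 + p_m*35.690112 + p_d*0.000000] = 40.420209
  V(0,+0) = exp(-r*dt) * [p_u*40.420209 + p_m*7.109427 + p_d*0.000000] = 12.558994

Answer: Price = V(0,0) = 12.5590


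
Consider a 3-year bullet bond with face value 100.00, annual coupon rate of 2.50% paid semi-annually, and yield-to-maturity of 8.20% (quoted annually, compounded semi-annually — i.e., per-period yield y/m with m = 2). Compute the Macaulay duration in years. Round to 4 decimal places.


Answer: Macaulay duration = 2.8996 years

Derivation:
Coupon per period c = face * coupon_rate / m = 1.250000
Periods per year m = 2; per-period yield y/m = 0.041000
Number of cashflows N = 6
Cashflows (t years, CF_t, discount factor 1/(1+y/m)^(m*t), PV):
  t = 0.5000: CF_t = 1.250000, DF = 0.960615, PV = 1.200768
  t = 1.0000: CF_t = 1.250000, DF = 0.922781, PV = 1.153476
  t = 1.5000: CF_t = 1.250000, DF = 0.886437, PV = 1.108046
  t = 2.0000: CF_t = 1.250000, DF = 0.851524, PV = 1.064405
  t = 2.5000: CF_t = 1.250000, DF = 0.817987, PV = 1.022484
  t = 3.0000: CF_t = 101.250000, DF = 0.785770, PV = 79.559245
Price P = sum_t PV_t = 85.108425
Macaulay numerator sum_t t * PV_t:
  t * PV_t at t = 0.5000: 0.600384
  t * PV_t at t = 1.0000: 1.153476
  t * PV_t at t = 1.5000: 1.662069
  t * PV_t at t = 2.0000: 2.128811
  t * PV_t at t = 2.5000: 2.556209
  t * PV_t at t = 3.0000: 238.677736
Macaulay duration D = (sum_t t * PV_t) / P = 246.778685 / 85.108425 = 2.899580


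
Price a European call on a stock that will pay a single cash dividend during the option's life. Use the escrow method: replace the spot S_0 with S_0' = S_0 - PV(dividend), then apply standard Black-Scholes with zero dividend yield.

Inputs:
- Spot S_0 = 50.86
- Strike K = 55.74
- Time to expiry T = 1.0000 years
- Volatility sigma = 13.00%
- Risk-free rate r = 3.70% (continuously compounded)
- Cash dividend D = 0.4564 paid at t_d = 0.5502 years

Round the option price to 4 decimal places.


PV(D) = D * exp(-r * t_d) = 0.4564 * 0.97984841 = 0.44720282
S_0' = S_0 - PV(D) = 50.8600 - 0.44720282 = 50.41279718
d1 = (ln(S_0'/K) + (r + sigma^2/2)*T) / (sigma*sqrt(T)) = -0.42309974
d2 = d1 - sigma*sqrt(T) = -0.55309974
exp(-rT) = 0.96367614
N(d1) = 0.33611124; N(d2) = 0.29009756
C = S_0' * N(d1) - K * exp(-rT) * N(d2) = 50.41279718 * 0.33611124 - 55.7400 * 0.96367614 * 0.29009756 = 1.3616

Answer: Price = 1.3616


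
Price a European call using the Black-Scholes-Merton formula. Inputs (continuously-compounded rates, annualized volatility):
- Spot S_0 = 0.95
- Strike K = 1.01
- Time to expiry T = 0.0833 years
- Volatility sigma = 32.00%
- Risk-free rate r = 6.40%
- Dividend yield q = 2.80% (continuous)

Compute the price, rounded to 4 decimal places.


d1 = (ln(S/K) + (r - q + 0.5*sigma^2) * T) / (sigma * sqrt(T)) = -0.58446609
d2 = d1 - sigma * sqrt(T) = -0.67682365
exp(-rT) = 0.99468299; exp(-qT) = 0.99767032
C = S_0 * exp(-qT) * N(d1) - K * exp(-rT) * N(d2)
N(d1) = 0.27945339; N(d2) = 0.24925892
C = 0.9500 * 0.99767032 * 0.27945339 - 1.0100 * 0.99468299 * 0.24925892 = 0.0144

Answer: Price = 0.0144


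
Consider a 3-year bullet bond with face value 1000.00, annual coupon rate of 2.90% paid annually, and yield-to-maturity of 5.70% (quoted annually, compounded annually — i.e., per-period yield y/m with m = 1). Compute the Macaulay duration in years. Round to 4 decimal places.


Answer: Macaulay duration = 2.9126 years

Derivation:
Coupon per period c = face * coupon_rate / m = 29.000000
Periods per year m = 1; per-period yield y/m = 0.057000
Number of cashflows N = 3
Cashflows (t years, CF_t, discount factor 1/(1+y/m)^(m*t), PV):
  t = 1.0000: CF_t = 29.000000, DF = 0.946074, PV = 27.436140
  t = 2.0000: CF_t = 29.000000, DF = 0.895056, PV = 25.956613
  t = 3.0000: CF_t = 1029.000000, DF = 0.846789, PV = 871.345540
Price P = sum_t PV_t = 924.738294
Macaulay numerator sum_t t * PV_t:
  t * PV_t at t = 1.0000: 27.436140
  t * PV_t at t = 2.0000: 51.913226
  t * PV_t at t = 3.0000: 2614.036621
Macaulay duration D = (sum_t t * PV_t) / P = 2693.385988 / 924.738294 = 2.912593


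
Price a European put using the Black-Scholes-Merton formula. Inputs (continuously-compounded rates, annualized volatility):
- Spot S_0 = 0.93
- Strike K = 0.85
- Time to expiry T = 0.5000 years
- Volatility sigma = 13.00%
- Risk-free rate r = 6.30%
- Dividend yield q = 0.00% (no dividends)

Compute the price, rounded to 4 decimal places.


d1 = (ln(S/K) + (r - q + 0.5*sigma^2) * T) / (sigma * sqrt(T)) = 1.36714458
d2 = d1 - sigma * sqrt(T) = 1.27522070
exp(-rT) = 0.96899096; exp(-qT) = 1.00000000
P = K * exp(-rT) * N(-d2) - S_0 * exp(-qT) * N(-d1)
N(-d1) = 0.08579000; N(-d2) = 0.10111557
P = 0.8500 * 0.96899096 * 0.10111557 - 0.9300 * 1.00000000 * 0.08579000 = 0.0035

Answer: Price = 0.0035


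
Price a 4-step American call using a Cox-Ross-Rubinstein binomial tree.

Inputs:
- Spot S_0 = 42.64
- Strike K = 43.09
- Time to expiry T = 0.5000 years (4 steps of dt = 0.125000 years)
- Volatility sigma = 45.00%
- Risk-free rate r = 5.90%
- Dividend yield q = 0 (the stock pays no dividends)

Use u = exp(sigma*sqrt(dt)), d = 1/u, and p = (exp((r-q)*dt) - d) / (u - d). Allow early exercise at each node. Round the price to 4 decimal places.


dt = T/N = 0.125000
u = exp(sigma*sqrt(dt)) = 1.172454; d = 1/u = 0.852912
p = (exp((r-q)*dt) - d) / (u - d) = 0.483474
Discount per step: exp(-r*dt) = 0.992652
Stock lattice S(k, i) with i counting down-moves:
  k=0: S(0,0) = 42.6400
  k=1: S(1,0) = 49.9934; S(1,1) = 36.3682
  k=2: S(2,0) = 58.6150; S(2,1) = 42.6400; S(2,2) = 31.0188
  k=3: S(3,0) = 68.7234; S(3,1) = 49.9934; S(3,2) = 36.3682; S(3,3) = 26.4563
  k=4: S(4,0) = 80.5750; S(4,1) = 58.6150; S(4,2) = 42.6400; S(4,3) = 31.0188; S(4,4) = 22.5649
Terminal payoffs V(N, i) = max(S_T - K, 0):
  V(4,0) = 37.485037; V(4,1) = 15.525011; V(4,2) = 0.000000; V(4,3) = 0.000000; V(4,4) = 0.000000
Backward induction: V(k, i) = exp(-r*dt) * [p * V(k+1, i) + (1-p) * V(k+1, i+1)]; then take max(V_cont, immediate exercise) for American.
  V(3,0) = exp(-r*dt) * [p*37.485037 + (1-p)*15.525011] = 25.950027; exercise = 25.633407; V(3,0) = max -> 25.950027
  V(3,1) = exp(-r*dt) * [p*15.525011 + (1-p)*0.000000] = 7.450789; exercise = 6.903440; V(3,1) = max -> 7.450789
  V(3,2) = exp(-r*dt) * [p*0.000000 + (1-p)*0.000000] = 0.000000; exercise = 0.000000; V(3,2) = max -> 0.000000
  V(3,3) = exp(-r*dt) * [p*0.000000 + (1-p)*0.000000] = 0.000000; exercise = 0.000000; V(3,3) = max -> 0.000000
  V(2,0) = exp(-r*dt) * [p*25.950027 + (1-p)*7.450789] = 16.274226; exercise = 15.525011; V(2,0) = max -> 16.274226
  V(2,1) = exp(-r*dt) * [p*7.450789 + (1-p)*0.000000] = 3.575795; exercise = 0.000000; V(2,1) = max -> 3.575795
  V(2,2) = exp(-r*dt) * [p*0.000000 + (1-p)*0.000000] = 0.000000; exercise = 0.000000; V(2,2) = max -> 0.000000
  V(1,0) = exp(-r*dt) * [p*16.274226 + (1-p)*3.575795] = 9.643772; exercise = 6.903440; V(1,0) = max -> 9.643772
  V(1,1) = exp(-r*dt) * [p*3.575795 + (1-p)*0.000000] = 1.716101; exercise = 0.000000; V(1,1) = max -> 1.716101
  V(0,0) = exp(-r*dt) * [p*9.643772 + (1-p)*1.716101] = 5.508153; exercise = 0.000000; V(0,0) = max -> 5.508153

Answer: Price = V(0,0) = 5.5082


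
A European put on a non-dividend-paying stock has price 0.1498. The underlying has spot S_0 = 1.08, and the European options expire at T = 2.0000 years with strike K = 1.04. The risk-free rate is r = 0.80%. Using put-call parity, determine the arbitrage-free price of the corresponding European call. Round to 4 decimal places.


Put-call parity: C - P = S_0 * exp(-qT) - K * exp(-rT).
S_0 * exp(-qT) = 1.0800 * 1.00000000 = 1.08000000
K * exp(-rT) = 1.0400 * 0.98412732 = 1.02349241
C = P + S*exp(-qT) - K*exp(-rT)
C = 0.1498 + 1.08000000 - 1.02349241 = 0.2063

Answer: Call price = 0.2063


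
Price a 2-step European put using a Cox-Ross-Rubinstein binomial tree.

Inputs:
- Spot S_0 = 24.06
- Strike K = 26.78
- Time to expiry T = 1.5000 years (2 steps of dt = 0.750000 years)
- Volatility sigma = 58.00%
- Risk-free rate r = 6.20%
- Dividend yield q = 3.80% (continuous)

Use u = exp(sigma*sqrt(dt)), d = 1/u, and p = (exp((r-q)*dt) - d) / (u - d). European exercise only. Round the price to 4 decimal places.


dt = T/N = 0.750000
u = exp(sigma*sqrt(dt)) = 1.652509; d = 1/u = 0.605140
p = (exp((r-q)*dt) - d) / (u - d) = 0.394343
Discount per step: exp(-r*dt) = 0.954565
Stock lattice S(k, i) with i counting down-moves:
  k=0: S(0,0) = 24.0600
  k=1: S(1,0) = 39.7594; S(1,1) = 14.5597
  k=2: S(2,0) = 65.7027; S(2,1) = 24.0600; S(2,2) = 8.8107
Terminal payoffs V(N, i) = max(K - S_T, 0):
  V(2,0) = 0.000000; V(2,1) = 2.720000; V(2,2) = 17.969350
Backward induction: V(k, i) = exp(-r*dt) * [p * V(k+1, i) + (1-p) * V(k+1, i+1)].
  V(1,0) = exp(-r*dt) * [p*0.000000 + (1-p)*2.720000] = 1.572537
  V(1,1) = exp(-r*dt) * [p*2.720000 + (1-p)*17.969350] = 11.412654
  V(0,0) = exp(-r*dt) * [p*1.572537 + (1-p)*11.412654] = 7.190040

Answer: Price = V(0,0) = 7.1900


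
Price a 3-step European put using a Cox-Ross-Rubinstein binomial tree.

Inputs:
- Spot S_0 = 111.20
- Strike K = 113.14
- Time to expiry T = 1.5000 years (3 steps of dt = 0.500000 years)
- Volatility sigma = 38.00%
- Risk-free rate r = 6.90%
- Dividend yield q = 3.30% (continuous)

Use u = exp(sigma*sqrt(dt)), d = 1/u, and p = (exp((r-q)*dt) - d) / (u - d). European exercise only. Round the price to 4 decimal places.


dt = T/N = 0.500000
u = exp(sigma*sqrt(dt)) = 1.308263; d = 1/u = 0.764372
p = (exp((r-q)*dt) - d) / (u - d) = 0.466621
Discount per step: exp(-r*dt) = 0.966088
Stock lattice S(k, i) with i counting down-moves:
  k=0: S(0,0) = 111.2000
  k=1: S(1,0) = 145.4789; S(1,1) = 84.9982
  k=2: S(2,0) = 190.3247; S(2,1) = 111.2000; S(2,2) = 64.9702
  k=3: S(3,0) = 248.9948; S(3,1) = 145.4789; S(3,2) = 84.9982; S(3,3) = 49.6614
Terminal payoffs V(N, i) = max(K - S_T, 0):
  V(3,0) = 0.000000; V(3,1) = 0.000000; V(3,2) = 28.141823; V(3,3) = 63.478566
Backward induction: V(k, i) = exp(-r*dt) * [p * V(k+1, i) + (1-p) * V(k+1, i+1)].
  V(2,0) = exp(-r*dt) * [p*0.000000 + (1-p)*0.000000] = 0.000000
  V(2,1) = exp(-r*dt) * [p*0.000000 + (1-p)*28.141823] = 14.501245
  V(2,2) = exp(-r*dt) * [p*28.141823 + (1-p)*63.478566] = 45.396214
  V(1,0) = exp(-r*dt) * [p*0.000000 + (1-p)*14.501245] = 7.472370
  V(1,1) = exp(-r*dt) * [p*14.501245 + (1-p)*45.396214] = 29.929401
  V(0,0) = exp(-r*dt) * [p*7.472370 + (1-p)*29.929401] = 18.790889

Answer: Price = V(0,0) = 18.7909


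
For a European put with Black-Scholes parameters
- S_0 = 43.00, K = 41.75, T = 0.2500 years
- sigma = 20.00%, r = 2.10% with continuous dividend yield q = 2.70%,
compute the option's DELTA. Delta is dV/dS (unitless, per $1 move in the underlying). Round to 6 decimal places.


d1 = 0.3300066440; d2 = 0.2300066440
phi(d1) = 0.3777998482; exp(-qT) = 0.9932727301; exp(-rT) = 0.9947637572
N(-d1) = 0.3706974710
Delta = -exp(-qT) * N(-d1) = -0.9932727301 * 0.3706974710 = -0.368204

Answer: Delta = -0.368204


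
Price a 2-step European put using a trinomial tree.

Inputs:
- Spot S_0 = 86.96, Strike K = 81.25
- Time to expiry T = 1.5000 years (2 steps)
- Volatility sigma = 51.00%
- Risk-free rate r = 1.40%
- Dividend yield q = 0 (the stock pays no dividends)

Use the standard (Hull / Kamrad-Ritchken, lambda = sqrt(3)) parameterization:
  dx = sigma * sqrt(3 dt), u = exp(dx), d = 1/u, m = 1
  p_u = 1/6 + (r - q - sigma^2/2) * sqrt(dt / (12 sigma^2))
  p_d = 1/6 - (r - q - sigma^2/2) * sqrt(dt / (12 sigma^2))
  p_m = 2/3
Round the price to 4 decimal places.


dt = T/N = 0.750000; dx = sigma*sqrt(3*dt) = 0.765000
u = exp(dx) = 2.148994; d = 1/u = 0.465334
p_u = 0.109779, p_m = 0.666667, p_d = 0.223554
Discount per step: exp(-r*dt) = 0.989555
Stock lattice S(k, j) with j the centered position index:
  k=0: S(0,+0) = 86.9600
  k=1: S(1,-1) = 40.4654; S(1,+0) = 86.9600; S(1,+1) = 186.8766
  k=2: S(2,-2) = 18.8299; S(2,-1) = 40.4654; S(2,+0) = 86.9600; S(2,+1) = 186.8766; S(2,+2) = 401.5967
Terminal payoffs V(N, j) = max(K - S_T, 0):
  V(2,-2) = 62.420058; V(2,-1) = 40.784561; V(2,+0) = 0.000000; V(2,+1) = 0.000000; V(2,+2) = 0.000000
Backward induction: V(k, j) = exp(-r*dt) * [p_u * V(k+1, j+1) + p_m * V(k+1, j) + p_d * V(k+1, j-1)]
  V(1,-1) = exp(-r*dt) * [p_u*0.000000 + p_m*40.784561 + p_d*62.420058] = 40.714205
  V(1,+0) = exp(-r*dt) * [p_u*0.000000 + p_m*0.000000 + p_d*40.784561] = 9.022315
  V(1,+1) = exp(-r*dt) * [p_u*0.000000 + p_m*0.000000 + p_d*0.000000] = 0.000000
  V(0,+0) = exp(-r*dt) * [p_u*0.000000 + p_m*9.022315 + p_d*40.714205] = 14.958802

Answer: Price = V(0,0) = 14.9588


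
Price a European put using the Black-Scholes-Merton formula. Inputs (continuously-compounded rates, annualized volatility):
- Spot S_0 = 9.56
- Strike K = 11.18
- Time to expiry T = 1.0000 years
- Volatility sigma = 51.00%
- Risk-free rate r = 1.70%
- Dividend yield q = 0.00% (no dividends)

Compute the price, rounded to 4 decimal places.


d1 = (ln(S/K) + (r - q + 0.5*sigma^2) * T) / (sigma * sqrt(T)) = -0.01860537
d2 = d1 - sigma * sqrt(T) = -0.52860537
exp(-rT) = 0.98314368; exp(-qT) = 1.00000000
P = K * exp(-rT) * N(-d2) - S_0 * exp(-qT) * N(-d1)
N(-d1) = 0.50742204; N(-d2) = 0.70146038
P = 11.1800 * 0.98314368 * 0.70146038 - 9.5600 * 1.00000000 * 0.50742204 = 2.8592

Answer: Price = 2.8592


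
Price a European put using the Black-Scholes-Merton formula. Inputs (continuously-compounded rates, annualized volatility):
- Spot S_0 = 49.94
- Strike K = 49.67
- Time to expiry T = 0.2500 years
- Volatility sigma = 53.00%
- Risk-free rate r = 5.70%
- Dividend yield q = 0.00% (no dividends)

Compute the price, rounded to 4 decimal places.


d1 = (ln(S/K) + (r - q + 0.5*sigma^2) * T) / (sigma * sqrt(T)) = 0.20673078
d2 = d1 - sigma * sqrt(T) = -0.05826922
exp(-rT) = 0.98585105; exp(-qT) = 1.00000000
P = K * exp(-rT) * N(-d2) - S_0 * exp(-qT) * N(-d1)
N(-d1) = 0.41811006; N(-d2) = 0.52323291
P = 49.6700 * 0.98585105 * 0.52323291 - 49.9400 * 1.00000000 * 0.41811006 = 4.7408

Answer: Price = 4.7408


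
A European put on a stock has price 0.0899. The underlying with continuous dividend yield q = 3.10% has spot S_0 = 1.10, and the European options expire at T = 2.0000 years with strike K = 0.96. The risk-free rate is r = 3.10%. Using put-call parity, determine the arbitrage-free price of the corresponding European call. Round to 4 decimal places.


Answer: Call price = 0.2215

Derivation:
Put-call parity: C - P = S_0 * exp(-qT) - K * exp(-rT).
S_0 * exp(-qT) = 1.1000 * 0.93988289 = 1.03387118
K * exp(-rT) = 0.9600 * 0.93988289 = 0.90228757
C = P + S*exp(-qT) - K*exp(-rT)
C = 0.0899 + 1.03387118 - 0.90228757 = 0.2215


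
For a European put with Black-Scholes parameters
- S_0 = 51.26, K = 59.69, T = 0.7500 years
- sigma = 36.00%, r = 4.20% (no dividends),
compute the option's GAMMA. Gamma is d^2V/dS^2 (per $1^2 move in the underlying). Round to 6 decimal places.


Answer: Gamma = 0.024303

Derivation:
d1 = -0.2314333612; d2 = -0.5432025066
phi(d1) = 0.3884001200; exp(-qT) = 1.0000000000; exp(-rT) = 0.9689909565
Gamma = exp(-qT) * phi(d1) / (S * sigma * sqrt(T)) = 1.0000000000 * 0.3884001200 / (51.2600 * 0.3600 * 0.8660254038) = 0.024303


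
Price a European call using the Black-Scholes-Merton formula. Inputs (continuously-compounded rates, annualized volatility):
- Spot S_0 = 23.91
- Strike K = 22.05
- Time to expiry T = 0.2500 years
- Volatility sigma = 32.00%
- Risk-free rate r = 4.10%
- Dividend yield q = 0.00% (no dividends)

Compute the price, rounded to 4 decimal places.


d1 = (ln(S/K) + (r - q + 0.5*sigma^2) * T) / (sigma * sqrt(T)) = 0.65021362
d2 = d1 - sigma * sqrt(T) = 0.49021362
exp(-rT) = 0.98980235; exp(-qT) = 1.00000000
C = S_0 * exp(-qT) * N(d1) - K * exp(-rT) * N(d2)
N(d1) = 0.74222288; N(d2) = 0.68800863
C = 23.9100 * 1.00000000 * 0.74222288 - 22.0500 * 0.98980235 * 0.68800863 = 2.7307

Answer: Price = 2.7307


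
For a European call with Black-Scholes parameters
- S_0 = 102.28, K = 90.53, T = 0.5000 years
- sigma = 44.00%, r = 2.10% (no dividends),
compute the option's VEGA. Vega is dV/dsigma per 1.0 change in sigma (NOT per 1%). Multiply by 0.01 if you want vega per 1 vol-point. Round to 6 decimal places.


d1 = 0.5815402469; d2 = 0.2704132632
phi(d1) = 0.3368784613; exp(-qT) = 1.0000000000; exp(-rT) = 0.9895549326
Vega = S * exp(-qT) * phi(d1) * sqrt(T) = 102.2800 * 1.0000000000 * 0.3368784613 * 0.7071067812 = 24.364021

Answer: Vega = 24.364021


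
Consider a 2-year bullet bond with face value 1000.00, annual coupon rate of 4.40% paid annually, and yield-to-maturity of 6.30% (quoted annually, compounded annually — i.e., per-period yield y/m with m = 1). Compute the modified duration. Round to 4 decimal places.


Answer: Modified duration = 1.8411

Derivation:
Coupon per period c = face * coupon_rate / m = 44.000000
Periods per year m = 1; per-period yield y/m = 0.063000
Number of cashflows N = 2
Cashflows (t years, CF_t, discount factor 1/(1+y/m)^(m*t), PV):
  t = 1.0000: CF_t = 44.000000, DF = 0.940734, PV = 41.392286
  t = 2.0000: CF_t = 1044.000000, DF = 0.884980, PV = 923.919152
Price P = sum_t PV_t = 965.311438
First compute Macaulay numerator sum_t t * PV_t:
  t * PV_t at t = 1.0000: 41.392286
  t * PV_t at t = 2.0000: 1847.838304
Macaulay duration D = 1889.230590 / 965.311438 = 1.957120
Modified duration = D / (1 + y/m) = 1.957120 / (1 + 0.063000) = 1.841129


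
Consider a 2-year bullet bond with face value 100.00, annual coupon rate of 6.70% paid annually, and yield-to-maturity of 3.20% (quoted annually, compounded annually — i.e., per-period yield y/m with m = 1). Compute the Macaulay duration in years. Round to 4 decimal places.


Answer: Macaulay duration = 1.9391 years

Derivation:
Coupon per period c = face * coupon_rate / m = 6.700000
Periods per year m = 1; per-period yield y/m = 0.032000
Number of cashflows N = 2
Cashflows (t years, CF_t, discount factor 1/(1+y/m)^(m*t), PV):
  t = 1.0000: CF_t = 6.700000, DF = 0.968992, PV = 6.492248
  t = 2.0000: CF_t = 106.700000, DF = 0.938946, PV = 100.185536
Price P = sum_t PV_t = 106.677784
Macaulay numerator sum_t t * PV_t:
  t * PV_t at t = 1.0000: 6.492248
  t * PV_t at t = 2.0000: 200.371071
Macaulay duration D = (sum_t t * PV_t) / P = 206.863320 / 106.677784 = 1.939142


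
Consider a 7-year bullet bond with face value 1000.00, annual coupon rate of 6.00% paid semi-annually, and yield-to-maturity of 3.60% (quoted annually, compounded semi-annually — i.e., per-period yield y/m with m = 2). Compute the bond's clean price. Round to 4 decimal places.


Answer: Price = 1147.3409

Derivation:
Coupon per period c = face * coupon_rate / m = 30.000000
Periods per year m = 2; per-period yield y/m = 0.018000
Number of cashflows N = 14
Cashflows (t years, CF_t, discount factor 1/(1+y/m)^(m*t), PV):
  t = 0.5000: CF_t = 30.000000, DF = 0.982318, PV = 29.469548
  t = 1.0000: CF_t = 30.000000, DF = 0.964949, PV = 28.948476
  t = 1.5000: CF_t = 30.000000, DF = 0.947887, PV = 28.436616
  t = 2.0000: CF_t = 30.000000, DF = 0.931127, PV = 27.933808
  t = 2.5000: CF_t = 30.000000, DF = 0.914663, PV = 27.439890
  t = 3.0000: CF_t = 30.000000, DF = 0.898490, PV = 26.954705
  t = 3.5000: CF_t = 30.000000, DF = 0.882603, PV = 26.478099
  t = 4.0000: CF_t = 30.000000, DF = 0.866997, PV = 26.009921
  t = 4.5000: CF_t = 30.000000, DF = 0.851667, PV = 25.550020
  t = 5.0000: CF_t = 30.000000, DF = 0.836608, PV = 25.098252
  t = 5.5000: CF_t = 30.000000, DF = 0.821816, PV = 24.654471
  t = 6.0000: CF_t = 30.000000, DF = 0.807285, PV = 24.218538
  t = 6.5000: CF_t = 30.000000, DF = 0.793010, PV = 23.790312
  t = 7.0000: CF_t = 1030.000000, DF = 0.778989, PV = 802.358269
Price P = sum_t PV_t = 1147.340926


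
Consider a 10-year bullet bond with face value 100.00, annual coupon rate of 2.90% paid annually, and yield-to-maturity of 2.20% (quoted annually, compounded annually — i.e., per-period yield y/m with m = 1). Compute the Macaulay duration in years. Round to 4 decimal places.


Coupon per period c = face * coupon_rate / m = 2.900000
Periods per year m = 1; per-period yield y/m = 0.022000
Number of cashflows N = 10
Cashflows (t years, CF_t, discount factor 1/(1+y/m)^(m*t), PV):
  t = 1.0000: CF_t = 2.900000, DF = 0.978474, PV = 2.837573
  t = 2.0000: CF_t = 2.900000, DF = 0.957411, PV = 2.776491
  t = 3.0000: CF_t = 2.900000, DF = 0.936801, PV = 2.716723
  t = 4.0000: CF_t = 2.900000, DF = 0.916635, PV = 2.658241
  t = 5.0000: CF_t = 2.900000, DF = 0.896903, PV = 2.601019
  t = 6.0000: CF_t = 2.900000, DF = 0.877596, PV = 2.545028
  t = 7.0000: CF_t = 2.900000, DF = 0.858704, PV = 2.490243
  t = 8.0000: CF_t = 2.900000, DF = 0.840220, PV = 2.436637
  t = 9.0000: CF_t = 2.900000, DF = 0.822133, PV = 2.384185
  t = 10.0000: CF_t = 102.900000, DF = 0.804435, PV = 82.776378
Price P = sum_t PV_t = 106.222518
Macaulay numerator sum_t t * PV_t:
  t * PV_t at t = 1.0000: 2.837573
  t * PV_t at t = 2.0000: 5.552981
  t * PV_t at t = 3.0000: 8.150168
  t * PV_t at t = 4.0000: 10.632966
  t * PV_t at t = 5.0000: 13.005095
  t * PV_t at t = 6.0000: 15.270170
  t * PV_t at t = 7.0000: 17.431701
  t * PV_t at t = 8.0000: 19.493096
  t * PV_t at t = 9.0000: 21.457664
  t * PV_t at t = 10.0000: 827.763775
Macaulay duration D = (sum_t t * PV_t) / P = 941.595189 / 106.222518 = 8.864365

Answer: Macaulay duration = 8.8644 years


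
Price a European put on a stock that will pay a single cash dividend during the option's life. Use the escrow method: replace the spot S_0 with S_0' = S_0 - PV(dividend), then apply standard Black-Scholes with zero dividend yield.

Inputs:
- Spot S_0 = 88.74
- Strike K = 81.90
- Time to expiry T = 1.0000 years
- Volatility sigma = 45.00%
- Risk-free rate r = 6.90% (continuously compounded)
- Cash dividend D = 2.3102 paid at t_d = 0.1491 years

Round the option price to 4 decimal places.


Answer: Price = 10.0215

Derivation:
PV(D) = D * exp(-r * t_d) = 2.3102 * 0.98976484 = 2.28655473
S_0' = S_0 - PV(D) = 88.7400 - 2.28655473 = 86.45344527
d1 = (ln(S_0'/K) + (r + sigma^2/2)*T) / (sigma*sqrt(T)) = 0.49857127
d2 = d1 - sigma*sqrt(T) = 0.04857127
exp(-rT) = 0.93332668
N(-d1) = 0.30904072; N(-d2) = 0.48063048
P = K * exp(-rT) * N(-d2) - S_0' * N(-d1) = 81.9000 * 0.93332668 * 0.48063048 - 86.45344527 * 0.30904072 = 10.0215


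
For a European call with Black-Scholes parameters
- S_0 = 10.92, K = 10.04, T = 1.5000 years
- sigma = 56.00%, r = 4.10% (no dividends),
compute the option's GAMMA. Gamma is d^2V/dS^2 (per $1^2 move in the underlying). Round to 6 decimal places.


d1 = 0.5550993648; d2 = -0.1307577632
phi(d1) = 0.3419789185; exp(-qT) = 1.0000000000; exp(-rT) = 0.9403529457
Gamma = exp(-qT) * phi(d1) / (S * sigma * sqrt(T)) = 1.0000000000 * 0.3419789185 / (10.9200 * 0.5600 * 1.2247448714) = 0.045661

Answer: Gamma = 0.045661


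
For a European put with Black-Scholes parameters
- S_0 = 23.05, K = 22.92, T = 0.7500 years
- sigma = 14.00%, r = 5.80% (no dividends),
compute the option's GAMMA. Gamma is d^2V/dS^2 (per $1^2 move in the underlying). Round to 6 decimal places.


d1 = 0.4660526234; d2 = 0.3448090669
phi(d1) = 0.3578859005; exp(-qT) = 1.0000000000; exp(-rT) = 0.9574325541
Gamma = exp(-qT) * phi(d1) / (S * sigma * sqrt(T)) = 1.0000000000 * 0.3578859005 / (23.0500 * 0.1400 * 0.8660254038) = 0.128060

Answer: Gamma = 0.128060


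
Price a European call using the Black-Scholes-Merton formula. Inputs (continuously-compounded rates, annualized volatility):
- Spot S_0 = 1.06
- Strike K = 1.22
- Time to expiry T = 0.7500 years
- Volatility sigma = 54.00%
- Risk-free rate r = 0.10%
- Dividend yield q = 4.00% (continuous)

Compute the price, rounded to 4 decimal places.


d1 = (ln(S/K) + (r - q + 0.5*sigma^2) * T) / (sigma * sqrt(T)) = -0.12933063
d2 = d1 - sigma * sqrt(T) = -0.59698435
exp(-rT) = 0.99925028; exp(-qT) = 0.97044553
C = S_0 * exp(-qT) * N(d1) - K * exp(-rT) * N(d2)
N(d1) = 0.44854802; N(d2) = 0.27525891
C = 1.0600 * 0.97044553 * 0.44854802 - 1.2200 * 0.99925028 * 0.27525891 = 0.1258

Answer: Price = 0.1258


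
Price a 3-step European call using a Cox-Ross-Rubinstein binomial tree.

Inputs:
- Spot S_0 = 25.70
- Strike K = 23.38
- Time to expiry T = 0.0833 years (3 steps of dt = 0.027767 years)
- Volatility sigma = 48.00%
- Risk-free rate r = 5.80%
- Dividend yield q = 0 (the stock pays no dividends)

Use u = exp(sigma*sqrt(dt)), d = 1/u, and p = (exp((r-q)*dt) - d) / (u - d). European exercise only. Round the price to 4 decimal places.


dt = T/N = 0.027767
u = exp(sigma*sqrt(dt)) = 1.083270; d = 1/u = 0.923131
p = (exp((r-q)*dt) - d) / (u - d) = 0.490079
Discount per step: exp(-r*dt) = 0.998391
Stock lattice S(k, i) with i counting down-moves:
  k=0: S(0,0) = 25.7000
  k=1: S(1,0) = 27.8400; S(1,1) = 23.7245
  k=2: S(2,0) = 30.1583; S(2,1) = 25.7000; S(2,2) = 21.9008
  k=3: S(3,0) = 32.6695; S(3,1) = 27.8400; S(3,2) = 23.7245; S(3,3) = 20.2173
Terminal payoffs V(N, i) = max(S_T - K, 0):
  V(3,0) = 9.289535; V(3,1) = 4.460032; V(3,2) = 0.344470; V(3,3) = 0.000000
Backward induction: V(k, i) = exp(-r*dt) * [p * V(k+1, i) + (1-p) * V(k+1, i+1)].
  V(2,0) = exp(-r*dt) * [p*9.289535 + (1-p)*4.460032] = 6.815887
  V(2,1) = exp(-r*dt) * [p*4.460032 + (1-p)*0.344470] = 2.357622
  V(2,2) = exp(-r*dt) * [p*0.344470 + (1-p)*0.000000] = 0.168546
  V(1,0) = exp(-r*dt) * [p*6.815887 + (1-p)*2.357622] = 4.535216
  V(1,1) = exp(-r*dt) * [p*2.357622 + (1-p)*0.168546] = 1.239370
  V(0,0) = exp(-r*dt) * [p*4.535216 + (1-p)*1.239370] = 2.850003

Answer: Price = V(0,0) = 2.8500


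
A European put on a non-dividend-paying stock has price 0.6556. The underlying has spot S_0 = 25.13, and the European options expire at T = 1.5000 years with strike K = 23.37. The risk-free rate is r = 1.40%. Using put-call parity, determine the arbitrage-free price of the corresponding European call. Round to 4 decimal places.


Put-call parity: C - P = S_0 * exp(-qT) - K * exp(-rT).
S_0 * exp(-qT) = 25.1300 * 1.00000000 = 25.13000000
K * exp(-rT) = 23.3700 * 0.97921896 = 22.88434720
C = P + S*exp(-qT) - K*exp(-rT)
C = 0.6556 + 25.13000000 - 22.88434720 = 2.9013

Answer: Call price = 2.9013


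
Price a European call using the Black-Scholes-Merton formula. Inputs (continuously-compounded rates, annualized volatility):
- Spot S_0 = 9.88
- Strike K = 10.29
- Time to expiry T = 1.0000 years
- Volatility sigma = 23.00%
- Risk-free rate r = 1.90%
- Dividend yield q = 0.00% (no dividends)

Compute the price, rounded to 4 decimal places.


d1 = (ln(S/K) + (r - q + 0.5*sigma^2) * T) / (sigma * sqrt(T)) = 0.02082592
d2 = d1 - sigma * sqrt(T) = -0.20917408
exp(-rT) = 0.98117936; exp(-qT) = 1.00000000
C = S_0 * exp(-qT) * N(d1) - K * exp(-rT) * N(d2)
N(d1) = 0.50830774; N(d2) = 0.41715617
C = 9.8800 * 1.00000000 * 0.50830774 - 10.2900 * 0.98117936 * 0.41715617 = 0.8103

Answer: Price = 0.8103


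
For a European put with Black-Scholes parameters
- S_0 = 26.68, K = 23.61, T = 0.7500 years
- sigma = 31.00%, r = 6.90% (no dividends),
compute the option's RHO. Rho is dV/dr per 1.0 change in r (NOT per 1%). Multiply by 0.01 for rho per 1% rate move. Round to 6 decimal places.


Answer: Rho = -5.106093

Derivation:
d1 = 0.7823333418; d2 = 0.5138654666
phi(d1) = 0.2937690801; exp(-qT) = 1.0000000000; exp(-rT) = 0.9495662287
N(-d2) = 0.3036730265
Rho = -K*T*exp(-rT)*N(-d2) = -23.6100 * 0.7500 * 0.9495662287 * 0.3036730265 = -5.106093


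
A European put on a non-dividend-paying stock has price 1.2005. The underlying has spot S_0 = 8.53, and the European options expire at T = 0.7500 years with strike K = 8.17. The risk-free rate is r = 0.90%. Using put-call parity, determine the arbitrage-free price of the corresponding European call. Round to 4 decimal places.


Answer: Call price = 1.6155

Derivation:
Put-call parity: C - P = S_0 * exp(-qT) - K * exp(-rT).
S_0 * exp(-qT) = 8.5300 * 1.00000000 = 8.53000000
K * exp(-rT) = 8.1700 * 0.99327273 = 8.11503820
C = P + S*exp(-qT) - K*exp(-rT)
C = 1.2005 + 8.53000000 - 8.11503820 = 1.6155


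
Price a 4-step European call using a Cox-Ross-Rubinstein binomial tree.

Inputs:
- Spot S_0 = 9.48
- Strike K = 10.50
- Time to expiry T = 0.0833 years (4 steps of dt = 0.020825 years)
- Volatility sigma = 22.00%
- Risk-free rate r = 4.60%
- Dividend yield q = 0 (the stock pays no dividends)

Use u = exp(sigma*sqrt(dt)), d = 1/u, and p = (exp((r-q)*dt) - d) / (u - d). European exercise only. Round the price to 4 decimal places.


dt = T/N = 0.020825
u = exp(sigma*sqrt(dt)) = 1.032257; d = 1/u = 0.968751
p = (exp((r-q)*dt) - d) / (u - d) = 0.507155
Discount per step: exp(-r*dt) = 0.999043
Stock lattice S(k, i) with i counting down-moves:
  k=0: S(0,0) = 9.4800
  k=1: S(1,0) = 9.7858; S(1,1) = 9.1838
  k=2: S(2,0) = 10.1015; S(2,1) = 9.4800; S(2,2) = 8.8968
  k=3: S(3,0) = 10.4273; S(3,1) = 9.7858; S(3,2) = 9.1838; S(3,3) = 8.6188
  k=4: S(4,0) = 10.7637; S(4,1) = 10.1015; S(4,2) = 9.4800; S(4,3) = 8.8968; S(4,4) = 8.3494
Terminal payoffs V(N, i) = max(S_T - K, 0):
  V(4,0) = 0.263663; V(4,1) = 0.000000; V(4,2) = 0.000000; V(4,3) = 0.000000; V(4,4) = 0.000000
Backward induction: V(k, i) = exp(-r*dt) * [p * V(k+1, i) + (1-p) * V(k+1, i+1)].
  V(3,0) = exp(-r*dt) * [p*0.263663 + (1-p)*0.000000] = 0.133590
  V(3,1) = exp(-r*dt) * [p*0.000000 + (1-p)*0.000000] = 0.000000
  V(3,2) = exp(-r*dt) * [p*0.000000 + (1-p)*0.000000] = 0.000000
  V(3,3) = exp(-r*dt) * [p*0.000000 + (1-p)*0.000000] = 0.000000
  V(2,0) = exp(-r*dt) * [p*0.133590 + (1-p)*0.000000] = 0.067686
  V(2,1) = exp(-r*dt) * [p*0.000000 + (1-p)*0.000000] = 0.000000
  V(2,2) = exp(-r*dt) * [p*0.000000 + (1-p)*0.000000] = 0.000000
  V(1,0) = exp(-r*dt) * [p*0.067686 + (1-p)*0.000000] = 0.034295
  V(1,1) = exp(-r*dt) * [p*0.000000 + (1-p)*0.000000] = 0.000000
  V(0,0) = exp(-r*dt) * [p*0.034295 + (1-p)*0.000000] = 0.017376

Answer: Price = V(0,0) = 0.0174
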